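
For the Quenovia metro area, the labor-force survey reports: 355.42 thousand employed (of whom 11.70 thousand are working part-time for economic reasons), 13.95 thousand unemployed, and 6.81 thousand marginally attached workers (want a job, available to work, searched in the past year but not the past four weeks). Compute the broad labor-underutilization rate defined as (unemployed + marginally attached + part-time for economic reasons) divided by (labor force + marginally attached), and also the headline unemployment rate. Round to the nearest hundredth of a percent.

Broad underutilization rate ≈ 8.63%; headline unemployment rate ≈ 3.78%.

Labor force = 355.42 + 13.95 = 369.37 thousand.
Numerator = 13.95 + 6.81 + 11.70 = 32.46 thousand.
Denominator = 369.37 + 6.81 = 376.18 thousand.
Broad rate = 32.46 / 376.18 = 8.63%.
Headline unemployment rate = 13.95 / 369.37 = 3.78%.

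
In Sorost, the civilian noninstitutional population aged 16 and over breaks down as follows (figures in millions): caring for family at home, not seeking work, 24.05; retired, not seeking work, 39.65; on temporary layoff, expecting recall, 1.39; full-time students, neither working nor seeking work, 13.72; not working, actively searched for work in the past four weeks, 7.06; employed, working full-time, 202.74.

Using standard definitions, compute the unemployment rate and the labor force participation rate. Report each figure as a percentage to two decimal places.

Employed = 202.74 million.
Unemployed = 1.39 + 7.06 = 8.45 million (jobless and actively searching, or on temporary layoff).
Labor force = 202.74 + 8.45 = 211.19 million.
Not in labor force = 24.05 + 39.65 + 13.72 = 77.42 million (those not working and not actively searching are outside the labor force).
Civilian working-age population = 211.19 + 77.42 = 288.61 million.
Unemployment rate = 8.45 / 211.19 = 4.00%.
Labor force participation rate = 211.19 / 288.61 = 73.17%.

Unemployment rate ≈ 4.00%; labor force participation rate ≈ 73.17%.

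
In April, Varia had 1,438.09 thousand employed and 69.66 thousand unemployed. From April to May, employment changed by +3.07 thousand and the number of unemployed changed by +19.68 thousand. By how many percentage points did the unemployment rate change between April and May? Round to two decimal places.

The unemployment rate changed by +1.22 percentage points.

April: labor force = 1,438.09 + 69.66 = 1,507.75; u = 69.66/1,507.75 = 4.62%.
May: labor force = 1,441.16 + 89.34 = 1,530.50; u = 89.34/1,530.50 = 5.84%.
Change = 5.84% − 4.62% = +1.22 pp.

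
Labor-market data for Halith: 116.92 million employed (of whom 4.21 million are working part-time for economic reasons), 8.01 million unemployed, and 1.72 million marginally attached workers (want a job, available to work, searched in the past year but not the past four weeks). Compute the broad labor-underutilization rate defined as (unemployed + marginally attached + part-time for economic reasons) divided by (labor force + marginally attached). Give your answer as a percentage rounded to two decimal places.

Broad underutilization rate ≈ 11.01%.

Labor force = 116.92 + 8.01 = 124.93 million.
Numerator = 8.01 + 1.72 + 4.21 = 13.94 million.
Denominator = 124.93 + 1.72 = 126.65 million.
Broad rate = 13.94 / 126.65 = 11.01%.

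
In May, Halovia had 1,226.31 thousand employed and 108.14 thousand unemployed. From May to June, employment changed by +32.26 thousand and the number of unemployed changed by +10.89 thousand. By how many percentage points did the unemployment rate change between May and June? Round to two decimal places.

The unemployment rate changed by +0.54 percentage points.

May: labor force = 1,226.31 + 108.14 = 1,334.45; u = 108.14/1,334.45 = 8.10%.
June: labor force = 1,258.57 + 119.03 = 1,377.60; u = 119.03/1,377.60 = 8.64%.
Change = 8.64% − 8.10% = +0.54 pp.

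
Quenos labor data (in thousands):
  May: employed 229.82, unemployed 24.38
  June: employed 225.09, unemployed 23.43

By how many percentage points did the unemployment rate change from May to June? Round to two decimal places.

May: labor force = 229.82 + 24.38 = 254.20; u = 24.38/254.20 = 9.59%.
June: labor force = 225.09 + 23.43 = 248.52; u = 23.43/248.52 = 9.43%.
Change = 9.43% − 9.59% = −0.16 pp.

The unemployment rate changed by −0.16 percentage points.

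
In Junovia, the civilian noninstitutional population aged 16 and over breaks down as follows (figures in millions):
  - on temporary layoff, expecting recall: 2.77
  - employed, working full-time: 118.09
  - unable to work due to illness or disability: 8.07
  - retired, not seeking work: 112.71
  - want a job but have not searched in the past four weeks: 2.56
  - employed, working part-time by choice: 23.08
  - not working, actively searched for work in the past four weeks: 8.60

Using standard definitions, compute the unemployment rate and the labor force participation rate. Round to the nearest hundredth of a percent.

Unemployment rate ≈ 7.45%; labor force participation rate ≈ 55.29%.

Employed = 118.09 + 23.08 = 141.17 million.
Unemployed = 2.77 + 8.60 = 11.37 million (jobless and actively searching, or on temporary layoff).
Labor force = 141.17 + 11.37 = 152.54 million.
Not in labor force = 8.07 + 112.71 + 2.56 = 123.34 million (those not working and not actively searching are outside the labor force — including those who want a job but have given up searching).
Civilian working-age population = 152.54 + 123.34 = 275.88 million.
Unemployment rate = 11.37 / 152.54 = 7.45%.
Labor force participation rate = 152.54 / 275.88 = 55.29%.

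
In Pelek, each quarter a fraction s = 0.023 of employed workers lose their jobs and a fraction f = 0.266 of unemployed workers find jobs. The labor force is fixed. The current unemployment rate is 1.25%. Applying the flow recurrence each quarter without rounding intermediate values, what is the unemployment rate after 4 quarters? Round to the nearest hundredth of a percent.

With a fixed labor force, u_{t+1} = u_t + s·(1−u_t) − f·u_t = u_t·(1−s−f) + s.
Here 1−s−f = 0.711 and s = 0.023.
u_1 = 0.012500 × 0.711 + 0.023 = 0.031887.
u_2 = 0.031887 × 0.711 + 0.023 = 0.045672.
u_3 = 0.045672 × 0.711 + 0.023 = 0.055473.
u_4 = 0.055473 × 0.711 + 0.023 = 0.062441.

Unemployment rate after four quarters ≈ 6.24%.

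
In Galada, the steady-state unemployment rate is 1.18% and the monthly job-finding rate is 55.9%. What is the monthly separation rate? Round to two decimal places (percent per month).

Separation rate ≈ 0.67% per month.

From u* = s/(s+f): s = u·f/(1−u).
s = 0.0118 × 55.9 / (1 − 0.0118) = 0.6596 / 0.9882 ≈ 0.67% per month.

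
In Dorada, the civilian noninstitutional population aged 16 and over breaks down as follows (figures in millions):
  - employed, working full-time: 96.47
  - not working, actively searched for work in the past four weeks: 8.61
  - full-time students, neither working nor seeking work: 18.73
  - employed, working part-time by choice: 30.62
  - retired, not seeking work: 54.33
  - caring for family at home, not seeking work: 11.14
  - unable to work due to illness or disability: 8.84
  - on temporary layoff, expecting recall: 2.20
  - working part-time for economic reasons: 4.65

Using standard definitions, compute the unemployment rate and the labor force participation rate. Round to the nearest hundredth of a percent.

Employed = 96.47 + 30.62 + 4.65 = 131.74 million (anyone who worked, including part-time for economic reasons, counts as employed).
Unemployed = 8.61 + 2.20 = 10.81 million (jobless and actively searching, or on temporary layoff).
Labor force = 131.74 + 10.81 = 142.55 million.
Not in labor force = 18.73 + 54.33 + 11.14 + 8.84 = 93.04 million (those not working and not actively searching are outside the labor force).
Civilian working-age population = 142.55 + 93.04 = 235.59 million.
Unemployment rate = 10.81 / 142.55 = 7.58%.
Labor force participation rate = 142.55 / 235.59 = 60.51%.

Unemployment rate ≈ 7.58%; labor force participation rate ≈ 60.51%.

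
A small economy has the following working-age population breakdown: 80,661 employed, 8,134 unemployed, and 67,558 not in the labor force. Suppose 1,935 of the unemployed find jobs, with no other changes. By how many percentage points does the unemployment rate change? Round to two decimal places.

The unemployment rate changes by −2.18 percentage points.

Initially, labor force = 80,661 + 8,134 = 88,795, so u = 8,134/88,795 = 9.16%.
After the change, unemployed falls and employed rises by 1,935; labor force unchanged → E = 82,596, U = 6,199, labor force = 88,795.
New unemployment rate = 6,199 / 88,795 = 6.98%.
Change = 6.98% − 9.16% = −2.18 percentage points.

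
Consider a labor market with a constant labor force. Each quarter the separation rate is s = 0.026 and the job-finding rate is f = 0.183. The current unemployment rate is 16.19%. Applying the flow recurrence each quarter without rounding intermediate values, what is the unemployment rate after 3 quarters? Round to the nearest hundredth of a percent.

Unemployment rate after three quarters ≈ 14.30%.

With a fixed labor force, u_{t+1} = u_t + s·(1−u_t) − f·u_t = u_t·(1−s−f) + s.
Here 1−s−f = 0.791 and s = 0.026.
u_1 = 0.161900 × 0.791 + 0.026 = 0.154063.
u_2 = 0.154063 × 0.791 + 0.026 = 0.147864.
u_3 = 0.147864 × 0.791 + 0.026 = 0.142960.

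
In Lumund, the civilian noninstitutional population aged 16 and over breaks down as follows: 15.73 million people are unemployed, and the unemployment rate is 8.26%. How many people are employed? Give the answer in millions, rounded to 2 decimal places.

Labor force = U / u = 15.73 / 0.0826 ≈ 190.44 million.
Employed = labor force − unemployed = 190.44 − 15.73 = 174.71 million.

About 174.71 million are employed.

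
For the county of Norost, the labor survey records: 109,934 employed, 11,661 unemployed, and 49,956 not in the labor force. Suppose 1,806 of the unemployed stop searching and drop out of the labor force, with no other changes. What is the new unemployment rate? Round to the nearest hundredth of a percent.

Initially, labor force = 109,934 + 11,661 = 121,595, so u = 11,661/121,595 = 9.59%.
After the change, unemployed and labor force both fall by 1,806 → E = 109,934, U = 9,855, labor force = 119,789.
New unemployment rate = 9,855 / 119,789 = 8.23%.

New unemployment rate ≈ 8.23%.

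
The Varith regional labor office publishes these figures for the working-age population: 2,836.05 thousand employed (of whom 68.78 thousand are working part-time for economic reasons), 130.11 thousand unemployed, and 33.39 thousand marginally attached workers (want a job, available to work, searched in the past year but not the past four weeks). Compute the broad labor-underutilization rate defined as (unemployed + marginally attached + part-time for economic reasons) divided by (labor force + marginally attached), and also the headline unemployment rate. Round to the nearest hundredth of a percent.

Broad underutilization rate ≈ 7.74%; headline unemployment rate ≈ 4.39%.

Labor force = 2,836.05 + 130.11 = 2,966.16 thousand.
Numerator = 130.11 + 33.39 + 68.78 = 232.28 thousand.
Denominator = 2,966.16 + 33.39 = 2,999.55 thousand.
Broad rate = 232.28 / 2,999.55 = 7.74%.
Headline unemployment rate = 130.11 / 2,966.16 = 4.39%.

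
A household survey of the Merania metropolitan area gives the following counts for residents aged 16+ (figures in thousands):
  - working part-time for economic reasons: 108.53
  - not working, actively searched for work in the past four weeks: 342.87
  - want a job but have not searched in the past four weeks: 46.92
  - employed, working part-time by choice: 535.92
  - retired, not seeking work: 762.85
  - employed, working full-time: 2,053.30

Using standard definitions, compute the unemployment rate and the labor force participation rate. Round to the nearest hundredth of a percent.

Employed = 108.53 + 535.92 + 2,053.30 = 2,697.75 thousand (anyone who worked, including part-time for economic reasons, counts as employed).
Unemployed = 342.87 thousand.
Labor force = 2,697.75 + 342.87 = 3,040.62 thousand.
Not in labor force = 46.92 + 762.85 = 809.77 thousand (those not working and not actively searching are outside the labor force — including those who want a job but have given up searching).
Civilian working-age population = 3,040.62 + 809.77 = 3,850.39 thousand.
Unemployment rate = 342.87 / 3,040.62 = 11.28%.
Labor force participation rate = 3,040.62 / 3,850.39 = 78.97%.

Unemployment rate ≈ 11.28%; labor force participation rate ≈ 78.97%.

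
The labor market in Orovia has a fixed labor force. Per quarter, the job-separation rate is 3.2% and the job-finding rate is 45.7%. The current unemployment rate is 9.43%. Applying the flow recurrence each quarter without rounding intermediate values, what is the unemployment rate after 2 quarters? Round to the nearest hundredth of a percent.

With a fixed labor force, u_{t+1} = u_t + s·(1−u_t) − f·u_t = u_t·(1−s−f) + s.
Here 1−s−f = 0.511 and s = 0.032.
u_1 = 0.094300 × 0.511 + 0.032 = 0.080187.
u_2 = 0.080187 × 0.511 + 0.032 = 0.072976.

Unemployment rate after two quarters ≈ 7.30%.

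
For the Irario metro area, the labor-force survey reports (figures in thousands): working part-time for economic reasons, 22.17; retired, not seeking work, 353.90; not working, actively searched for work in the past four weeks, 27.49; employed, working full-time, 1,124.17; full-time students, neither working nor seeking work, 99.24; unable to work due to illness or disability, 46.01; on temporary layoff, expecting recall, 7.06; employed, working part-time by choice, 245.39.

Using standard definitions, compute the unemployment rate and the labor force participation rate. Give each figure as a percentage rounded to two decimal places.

Unemployment rate ≈ 2.42%; labor force participation rate ≈ 74.08%.

Employed = 22.17 + 1,124.17 + 245.39 = 1,391.73 thousand (anyone who worked, including part-time for economic reasons, counts as employed).
Unemployed = 27.49 + 7.06 = 34.55 thousand (jobless and actively searching, or on temporary layoff).
Labor force = 1,391.73 + 34.55 = 1,426.28 thousand.
Not in labor force = 353.90 + 99.24 + 46.01 = 499.15 thousand (those not working and not actively searching are outside the labor force).
Civilian working-age population = 1,426.28 + 499.15 = 1,925.43 thousand.
Unemployment rate = 34.55 / 1,426.28 = 2.42%.
Labor force participation rate = 1,426.28 / 1,925.43 = 74.08%.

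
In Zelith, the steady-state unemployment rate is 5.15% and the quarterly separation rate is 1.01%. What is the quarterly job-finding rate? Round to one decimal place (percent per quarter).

From u* = s/(s+f): f = s·(1−u)/u.
f = 1.01 × (1 − 0.0515) / 0.0515 = 0.9580 / 0.0515 ≈ 18.6% per quarter.

Job-finding rate ≈ 18.6% per quarter.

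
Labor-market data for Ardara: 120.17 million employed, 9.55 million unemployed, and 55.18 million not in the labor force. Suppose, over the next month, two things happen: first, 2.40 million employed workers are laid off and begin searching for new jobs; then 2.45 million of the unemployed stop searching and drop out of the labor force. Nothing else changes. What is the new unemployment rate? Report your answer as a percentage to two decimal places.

Initially, labor force = 120.17 + 9.55 = 129.72 million, so u = 9.55/129.72 = 7.36%.
After the first change, employed falls and unemployed rises by 2.40; labor force unchanged → E = 117.77, U = 11.95, labor force = 129.72 million.
After the second change, unemployed and labor force both fall by 2.45 → E = 117.77, U = 9.50, labor force = 127.27 million.
New unemployment rate = 9.50 / 127.27 = 7.46%.

New unemployment rate ≈ 7.46%.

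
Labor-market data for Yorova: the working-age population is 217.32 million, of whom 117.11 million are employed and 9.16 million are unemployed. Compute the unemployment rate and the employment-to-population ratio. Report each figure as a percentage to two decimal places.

Unemployment rate ≈ 7.25%; employment-population ratio ≈ 53.89%.

Labor force = employed + unemployed = 117.11 + 9.16 = 126.27 million.
Unemployment rate = 9.16 / 126.27 = 7.25%.
Employment-population ratio = 117.11 / 217.32 = 53.89%.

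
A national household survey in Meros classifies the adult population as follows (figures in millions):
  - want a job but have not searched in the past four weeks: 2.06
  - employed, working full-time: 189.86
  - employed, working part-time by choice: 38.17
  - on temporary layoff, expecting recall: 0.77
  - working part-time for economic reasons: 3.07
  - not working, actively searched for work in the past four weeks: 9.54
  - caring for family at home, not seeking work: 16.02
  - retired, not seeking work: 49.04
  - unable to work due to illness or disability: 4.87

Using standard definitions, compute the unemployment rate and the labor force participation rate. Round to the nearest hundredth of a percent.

Unemployment rate ≈ 4.27%; labor force participation rate ≈ 77.03%.

Employed = 189.86 + 38.17 + 3.07 = 231.10 million (anyone who worked, including part-time for economic reasons, counts as employed).
Unemployed = 0.77 + 9.54 = 10.31 million (jobless and actively searching, or on temporary layoff).
Labor force = 231.10 + 10.31 = 241.41 million.
Not in labor force = 2.06 + 16.02 + 49.04 + 4.87 = 71.99 million (those not working and not actively searching are outside the labor force — including those who want a job but have given up searching).
Civilian working-age population = 241.41 + 71.99 = 313.40 million.
Unemployment rate = 10.31 / 241.41 = 4.27%.
Labor force participation rate = 241.41 / 313.40 = 77.03%.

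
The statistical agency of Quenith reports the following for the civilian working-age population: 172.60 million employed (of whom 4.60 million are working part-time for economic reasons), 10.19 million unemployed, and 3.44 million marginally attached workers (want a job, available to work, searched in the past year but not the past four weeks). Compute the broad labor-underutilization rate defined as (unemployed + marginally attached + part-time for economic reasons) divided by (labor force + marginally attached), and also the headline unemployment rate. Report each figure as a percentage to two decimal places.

Labor force = 172.60 + 10.19 = 182.79 million.
Numerator = 10.19 + 3.44 + 4.60 = 18.23 million.
Denominator = 182.79 + 3.44 = 186.23 million.
Broad rate = 18.23 / 186.23 = 9.79%.
Headline unemployment rate = 10.19 / 182.79 = 5.57%.

Broad underutilization rate ≈ 9.79%; headline unemployment rate ≈ 5.57%.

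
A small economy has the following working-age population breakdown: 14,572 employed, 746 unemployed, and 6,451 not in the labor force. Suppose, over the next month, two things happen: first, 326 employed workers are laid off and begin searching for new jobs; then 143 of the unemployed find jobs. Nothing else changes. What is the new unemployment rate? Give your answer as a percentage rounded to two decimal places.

New unemployment rate ≈ 6.06%.

Initially, labor force = 14,572 + 746 = 15,318, so u = 746/15,318 = 4.87%.
After the first change, employed falls and unemployed rises by 326; labor force unchanged → E = 14,246, U = 1,072, labor force = 15,318.
After the second change, unemployed falls and employed rises by 143; labor force unchanged → E = 14,389, U = 929, labor force = 15,318.
New unemployment rate = 929 / 15,318 = 6.06%.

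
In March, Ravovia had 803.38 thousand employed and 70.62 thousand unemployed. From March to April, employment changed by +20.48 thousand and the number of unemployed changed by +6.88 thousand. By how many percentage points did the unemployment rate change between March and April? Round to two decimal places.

The unemployment rate changed by +0.52 percentage points.

March: labor force = 803.38 + 70.62 = 874.00; u = 70.62/874.00 = 8.08%.
April: labor force = 823.86 + 77.50 = 901.36; u = 77.50/901.36 = 8.60%.
Change = 8.60% − 8.08% = +0.52 pp.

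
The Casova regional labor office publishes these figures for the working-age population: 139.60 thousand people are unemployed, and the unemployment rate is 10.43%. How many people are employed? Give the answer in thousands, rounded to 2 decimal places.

Labor force = U / u = 139.60 / 0.1043 ≈ 1,338.45 thousand.
Employed = labor force − unemployed = 1,338.45 − 139.60 = 1,198.85 thousand.

About 1,198.85 thousand are employed.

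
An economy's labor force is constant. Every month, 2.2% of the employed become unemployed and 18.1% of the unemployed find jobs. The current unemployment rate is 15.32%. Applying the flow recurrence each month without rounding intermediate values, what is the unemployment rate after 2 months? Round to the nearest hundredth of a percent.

With a fixed labor force, u_{t+1} = u_t + s·(1−u_t) − f·u_t = u_t·(1−s−f) + s.
Here 1−s−f = 0.797 and s = 0.022.
u_1 = 0.153200 × 0.797 + 0.022 = 0.144100.
u_2 = 0.144100 × 0.797 + 0.022 = 0.136848.

Unemployment rate after two months ≈ 13.68%.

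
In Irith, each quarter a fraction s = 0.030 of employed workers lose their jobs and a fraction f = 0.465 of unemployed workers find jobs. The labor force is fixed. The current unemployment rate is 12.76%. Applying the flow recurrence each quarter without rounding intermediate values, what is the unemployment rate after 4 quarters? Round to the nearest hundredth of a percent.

With a fixed labor force, u_{t+1} = u_t + s·(1−u_t) − f·u_t = u_t·(1−s−f) + s.
Here 1−s−f = 0.505 and s = 0.030.
u_1 = 0.127600 × 0.505 + 0.030 = 0.094438.
u_2 = 0.094438 × 0.505 + 0.030 = 0.077691.
u_3 = 0.077691 × 0.505 + 0.030 = 0.069234.
u_4 = 0.069234 × 0.505 + 0.030 = 0.064963.

Unemployment rate after four quarters ≈ 6.50%.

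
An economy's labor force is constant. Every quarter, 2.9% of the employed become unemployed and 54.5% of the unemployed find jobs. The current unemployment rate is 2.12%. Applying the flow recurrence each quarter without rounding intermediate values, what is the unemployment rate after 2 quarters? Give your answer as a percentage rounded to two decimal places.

With a fixed labor force, u_{t+1} = u_t + s·(1−u_t) − f·u_t = u_t·(1−s−f) + s.
Here 1−s−f = 0.426 and s = 0.029.
u_1 = 0.021200 × 0.426 + 0.029 = 0.038031.
u_2 = 0.038031 × 0.426 + 0.029 = 0.045201.

Unemployment rate after two quarters ≈ 4.52%.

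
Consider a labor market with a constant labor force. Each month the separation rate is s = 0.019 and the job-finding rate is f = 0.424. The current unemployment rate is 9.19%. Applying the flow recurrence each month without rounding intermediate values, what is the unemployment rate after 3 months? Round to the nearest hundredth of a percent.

Unemployment rate after three months ≈ 5.14%.

With a fixed labor force, u_{t+1} = u_t + s·(1−u_t) − f·u_t = u_t·(1−s−f) + s.
Here 1−s−f = 0.557 and s = 0.019.
u_1 = 0.091900 × 0.557 + 0.019 = 0.070188.
u_2 = 0.070188 × 0.557 + 0.019 = 0.058095.
u_3 = 0.058095 × 0.557 + 0.019 = 0.051359.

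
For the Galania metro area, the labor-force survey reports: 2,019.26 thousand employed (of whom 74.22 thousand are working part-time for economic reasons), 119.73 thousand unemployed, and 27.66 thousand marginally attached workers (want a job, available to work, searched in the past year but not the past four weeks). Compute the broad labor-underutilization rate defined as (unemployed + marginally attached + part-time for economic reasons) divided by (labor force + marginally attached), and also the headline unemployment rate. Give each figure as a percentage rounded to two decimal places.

Labor force = 2,019.26 + 119.73 = 2,138.99 thousand.
Numerator = 119.73 + 27.66 + 74.22 = 221.61 thousand.
Denominator = 2,138.99 + 27.66 = 2,166.65 thousand.
Broad rate = 221.61 / 2,166.65 = 10.23%.
Headline unemployment rate = 119.73 / 2,138.99 = 5.60%.

Broad underutilization rate ≈ 10.23%; headline unemployment rate ≈ 5.60%.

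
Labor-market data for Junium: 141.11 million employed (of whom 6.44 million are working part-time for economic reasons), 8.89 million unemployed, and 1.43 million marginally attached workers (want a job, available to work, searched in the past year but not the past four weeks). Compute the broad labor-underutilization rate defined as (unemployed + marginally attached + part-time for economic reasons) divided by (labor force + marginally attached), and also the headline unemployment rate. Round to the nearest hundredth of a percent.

Broad underutilization rate ≈ 11.07%; headline unemployment rate ≈ 5.93%.

Labor force = 141.11 + 8.89 = 150.00 million.
Numerator = 8.89 + 1.43 + 6.44 = 16.76 million.
Denominator = 150.00 + 1.43 = 151.43 million.
Broad rate = 16.76 / 151.43 = 11.07%.
Headline unemployment rate = 8.89 / 150.00 = 5.93%.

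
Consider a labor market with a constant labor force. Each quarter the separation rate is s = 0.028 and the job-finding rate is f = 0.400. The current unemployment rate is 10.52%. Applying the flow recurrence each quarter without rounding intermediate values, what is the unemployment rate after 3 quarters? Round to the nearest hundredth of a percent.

With a fixed labor force, u_{t+1} = u_t + s·(1−u_t) − f·u_t = u_t·(1−s−f) + s.
Here 1−s−f = 0.572 and s = 0.028.
u_1 = 0.105200 × 0.572 + 0.028 = 0.088174.
u_2 = 0.088174 × 0.572 + 0.028 = 0.078436.
u_3 = 0.078436 × 0.572 + 0.028 = 0.072865.

Unemployment rate after three quarters ≈ 7.29%.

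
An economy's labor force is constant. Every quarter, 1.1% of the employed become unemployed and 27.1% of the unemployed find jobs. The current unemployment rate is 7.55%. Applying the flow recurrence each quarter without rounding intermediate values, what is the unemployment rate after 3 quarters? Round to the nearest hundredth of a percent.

Unemployment rate after three quarters ≈ 5.25%.

With a fixed labor force, u_{t+1} = u_t + s·(1−u_t) − f·u_t = u_t·(1−s−f) + s.
Here 1−s−f = 0.718 and s = 0.011.
u_1 = 0.075500 × 0.718 + 0.011 = 0.065209.
u_2 = 0.065209 × 0.718 + 0.011 = 0.057820.
u_3 = 0.057820 × 0.718 + 0.011 = 0.052515.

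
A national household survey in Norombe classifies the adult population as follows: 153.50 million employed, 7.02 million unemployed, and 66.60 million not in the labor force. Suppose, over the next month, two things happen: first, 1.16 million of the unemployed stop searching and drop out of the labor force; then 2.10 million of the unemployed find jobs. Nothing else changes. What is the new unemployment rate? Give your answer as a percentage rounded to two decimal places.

New unemployment rate ≈ 2.36%.

Initially, labor force = 153.50 + 7.02 = 160.52 million, so u = 7.02/160.52 = 4.37%.
After the first change, unemployed and labor force both fall by 1.16 → E = 153.50, U = 5.86, labor force = 159.36 million.
After the second change, unemployed falls and employed rises by 2.10; labor force unchanged → E = 155.60, U = 3.76, labor force = 159.36 million.
New unemployment rate = 3.76 / 159.36 = 2.36%.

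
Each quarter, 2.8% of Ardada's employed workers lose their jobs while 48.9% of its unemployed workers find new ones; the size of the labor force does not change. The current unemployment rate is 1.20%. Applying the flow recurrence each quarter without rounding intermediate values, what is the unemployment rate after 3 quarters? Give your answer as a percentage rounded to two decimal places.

Unemployment rate after three quarters ≈ 4.94%.

With a fixed labor force, u_{t+1} = u_t + s·(1−u_t) − f·u_t = u_t·(1−s−f) + s.
Here 1−s−f = 0.483 and s = 0.028.
u_1 = 0.012000 × 0.483 + 0.028 = 0.033796.
u_2 = 0.033796 × 0.483 + 0.028 = 0.044323.
u_3 = 0.044323 × 0.483 + 0.028 = 0.049408.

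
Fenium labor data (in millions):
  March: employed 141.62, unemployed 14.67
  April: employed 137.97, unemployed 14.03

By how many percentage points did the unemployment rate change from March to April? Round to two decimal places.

March: labor force = 141.62 + 14.67 = 156.29; u = 14.67/156.29 = 9.39%.
April: labor force = 137.97 + 14.03 = 152.00; u = 14.03/152.00 = 9.23%.
Change = 9.23% − 9.39% = −0.16 pp.

The unemployment rate changed by −0.16 percentage points.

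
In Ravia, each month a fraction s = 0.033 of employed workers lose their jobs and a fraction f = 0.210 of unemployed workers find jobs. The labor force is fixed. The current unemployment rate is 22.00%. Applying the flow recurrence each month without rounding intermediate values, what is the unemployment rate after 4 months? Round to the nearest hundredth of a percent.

With a fixed labor force, u_{t+1} = u_t + s·(1−u_t) − f·u_t = u_t·(1−s−f) + s.
Here 1−s−f = 0.757 and s = 0.033.
u_1 = 0.220000 × 0.757 + 0.033 = 0.199540.
u_2 = 0.199540 × 0.757 + 0.033 = 0.184052.
u_3 = 0.184052 × 0.757 + 0.033 = 0.172327.
u_4 = 0.172327 × 0.757 + 0.033 = 0.163452.

Unemployment rate after four months ≈ 16.35%.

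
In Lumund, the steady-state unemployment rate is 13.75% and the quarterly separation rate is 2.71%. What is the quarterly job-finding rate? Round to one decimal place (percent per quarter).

From u* = s/(s+f): f = s·(1−u)/u.
f = 2.71 × (1 − 0.1375) / 0.1375 = 2.3374 / 0.1375 ≈ 17.0% per quarter.

Job-finding rate ≈ 17.0% per quarter.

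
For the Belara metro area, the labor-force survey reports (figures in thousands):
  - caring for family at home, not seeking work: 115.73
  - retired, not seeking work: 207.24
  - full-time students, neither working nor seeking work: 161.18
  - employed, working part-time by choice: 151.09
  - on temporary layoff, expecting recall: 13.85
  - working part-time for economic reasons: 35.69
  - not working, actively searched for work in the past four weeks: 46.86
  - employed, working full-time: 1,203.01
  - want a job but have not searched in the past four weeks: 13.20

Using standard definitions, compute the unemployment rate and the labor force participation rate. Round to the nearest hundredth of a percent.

Employed = 151.09 + 35.69 + 1,203.01 = 1,389.79 thousand (anyone who worked, including part-time for economic reasons, counts as employed).
Unemployed = 13.85 + 46.86 = 60.71 thousand (jobless and actively searching, or on temporary layoff).
Labor force = 1,389.79 + 60.71 = 1,450.50 thousand.
Not in labor force = 115.73 + 207.24 + 161.18 + 13.20 = 497.35 thousand (those not working and not actively searching are outside the labor force — including those who want a job but have given up searching).
Civilian working-age population = 1,450.50 + 497.35 = 1,947.85 thousand.
Unemployment rate = 60.71 / 1,450.50 = 4.19%.
Labor force participation rate = 1,450.50 / 1,947.85 = 74.47%.

Unemployment rate ≈ 4.19%; labor force participation rate ≈ 74.47%.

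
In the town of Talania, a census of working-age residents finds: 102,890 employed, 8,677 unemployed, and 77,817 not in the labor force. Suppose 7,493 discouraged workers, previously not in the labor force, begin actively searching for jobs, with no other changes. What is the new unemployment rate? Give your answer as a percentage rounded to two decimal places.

Initially, labor force = 102,890 + 8,677 = 111,567, so u = 8,677/111,567 = 7.78%.
After the change, unemployed and labor force both rise by 7,493 → E = 102,890, U = 16,170, labor force = 119,060.
New unemployment rate = 16,170 / 119,060 = 13.58%.

New unemployment rate ≈ 13.58%.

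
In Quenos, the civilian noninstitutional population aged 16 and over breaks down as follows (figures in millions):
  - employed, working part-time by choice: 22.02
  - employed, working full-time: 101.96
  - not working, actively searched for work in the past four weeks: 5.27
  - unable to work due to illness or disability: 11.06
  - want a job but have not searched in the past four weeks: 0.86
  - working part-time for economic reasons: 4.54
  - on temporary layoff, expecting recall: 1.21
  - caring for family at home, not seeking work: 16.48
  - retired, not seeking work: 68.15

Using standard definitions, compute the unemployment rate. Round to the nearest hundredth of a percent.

Unemployment rate ≈ 4.80%.

Employed = 22.02 + 101.96 + 4.54 = 128.52 million (anyone who worked, including part-time for economic reasons, counts as employed).
Unemployed = 5.27 + 1.21 = 6.48 million (jobless and actively searching, or on temporary layoff).
Labor force = 128.52 + 6.48 = 135.00 million.
Unemployment rate = 6.48 / 135.00 = 4.80%.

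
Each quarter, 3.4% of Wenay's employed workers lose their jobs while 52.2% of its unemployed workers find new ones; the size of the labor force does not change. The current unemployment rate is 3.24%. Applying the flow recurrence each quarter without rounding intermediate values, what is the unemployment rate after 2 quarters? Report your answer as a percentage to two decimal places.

With a fixed labor force, u_{t+1} = u_t + s·(1−u_t) − f·u_t = u_t·(1−s−f) + s.
Here 1−s−f = 0.444 and s = 0.034.
u_1 = 0.032400 × 0.444 + 0.034 = 0.048386.
u_2 = 0.048386 × 0.444 + 0.034 = 0.055483.

Unemployment rate after two quarters ≈ 5.55%.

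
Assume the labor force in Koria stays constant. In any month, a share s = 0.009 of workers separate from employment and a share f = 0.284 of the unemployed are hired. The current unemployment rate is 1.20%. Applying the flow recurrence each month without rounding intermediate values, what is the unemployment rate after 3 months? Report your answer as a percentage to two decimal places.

With a fixed labor force, u_{t+1} = u_t + s·(1−u_t) − f·u_t = u_t·(1−s−f) + s.
Here 1−s−f = 0.707 and s = 0.009.
u_1 = 0.012000 × 0.707 + 0.009 = 0.017484.
u_2 = 0.017484 × 0.707 + 0.009 = 0.021361.
u_3 = 0.021361 × 0.707 + 0.009 = 0.024102.

Unemployment rate after three months ≈ 2.41%.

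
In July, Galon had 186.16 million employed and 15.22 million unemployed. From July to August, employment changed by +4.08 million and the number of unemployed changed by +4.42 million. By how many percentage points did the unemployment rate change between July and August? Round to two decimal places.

The unemployment rate changed by +1.80 percentage points.

July: labor force = 186.16 + 15.22 = 201.38; u = 15.22/201.38 = 7.56%.
August: labor force = 190.24 + 19.64 = 209.88; u = 19.64/209.88 = 9.36%.
Change = 9.36% − 7.56% = +1.80 pp.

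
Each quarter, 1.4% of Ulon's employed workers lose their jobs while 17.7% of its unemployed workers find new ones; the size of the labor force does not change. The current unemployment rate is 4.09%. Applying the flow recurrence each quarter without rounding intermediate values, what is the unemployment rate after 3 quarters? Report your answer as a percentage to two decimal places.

With a fixed labor force, u_{t+1} = u_t + s·(1−u_t) − f·u_t = u_t·(1−s−f) + s.
Here 1−s−f = 0.809 and s = 0.014.
u_1 = 0.040900 × 0.809 + 0.014 = 0.047088.
u_2 = 0.047088 × 0.809 + 0.014 = 0.052094.
u_3 = 0.052094 × 0.809 + 0.014 = 0.056144.

Unemployment rate after three quarters ≈ 5.61%.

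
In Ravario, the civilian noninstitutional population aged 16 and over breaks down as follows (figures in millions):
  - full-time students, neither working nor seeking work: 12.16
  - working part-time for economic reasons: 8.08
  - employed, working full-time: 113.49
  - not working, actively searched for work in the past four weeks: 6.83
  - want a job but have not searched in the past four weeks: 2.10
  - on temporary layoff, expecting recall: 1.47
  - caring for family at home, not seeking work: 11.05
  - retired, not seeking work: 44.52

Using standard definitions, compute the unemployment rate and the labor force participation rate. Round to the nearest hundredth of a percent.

Unemployment rate ≈ 6.39%; labor force participation rate ≈ 65.03%.

Employed = 8.08 + 113.49 = 121.57 million (anyone who worked, including part-time for economic reasons, counts as employed).
Unemployed = 6.83 + 1.47 = 8.30 million (jobless and actively searching, or on temporary layoff).
Labor force = 121.57 + 8.30 = 129.87 million.
Not in labor force = 12.16 + 2.10 + 11.05 + 44.52 = 69.83 million (those not working and not actively searching are outside the labor force — including those who want a job but have given up searching).
Civilian working-age population = 129.87 + 69.83 = 199.70 million.
Unemployment rate = 8.30 / 129.87 = 6.39%.
Labor force participation rate = 129.87 / 199.70 = 65.03%.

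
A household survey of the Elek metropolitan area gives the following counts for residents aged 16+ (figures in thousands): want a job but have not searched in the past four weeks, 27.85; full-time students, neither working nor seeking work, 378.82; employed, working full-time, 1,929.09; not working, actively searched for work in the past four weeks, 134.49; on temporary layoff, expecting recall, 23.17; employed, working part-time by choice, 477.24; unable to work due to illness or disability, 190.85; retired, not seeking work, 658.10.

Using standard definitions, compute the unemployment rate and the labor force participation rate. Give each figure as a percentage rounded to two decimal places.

Employed = 1,929.09 + 477.24 = 2,406.33 thousand.
Unemployed = 134.49 + 23.17 = 157.66 thousand (jobless and actively searching, or on temporary layoff).
Labor force = 2,406.33 + 157.66 = 2,563.99 thousand.
Not in labor force = 27.85 + 378.82 + 190.85 + 658.10 = 1,255.62 thousand (those not working and not actively searching are outside the labor force — including those who want a job but have given up searching).
Civilian working-age population = 2,563.99 + 1,255.62 = 3,819.61 thousand.
Unemployment rate = 157.66 / 2,563.99 = 6.15%.
Labor force participation rate = 2,563.99 / 3,819.61 = 67.13%.

Unemployment rate ≈ 6.15%; labor force participation rate ≈ 67.13%.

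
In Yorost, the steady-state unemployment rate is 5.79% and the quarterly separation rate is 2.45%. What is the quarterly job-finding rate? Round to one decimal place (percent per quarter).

Job-finding rate ≈ 39.9% per quarter.

From u* = s/(s+f): f = s·(1−u)/u.
f = 2.45 × (1 − 0.0579) / 0.0579 = 2.3081 / 0.0579 ≈ 39.9% per quarter.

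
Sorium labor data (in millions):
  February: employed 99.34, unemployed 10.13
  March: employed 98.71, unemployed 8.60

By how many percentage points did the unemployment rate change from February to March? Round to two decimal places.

The unemployment rate changed by −1.24 percentage points.

February: labor force = 99.34 + 10.13 = 109.47; u = 10.13/109.47 = 9.25%.
March: labor force = 98.71 + 8.60 = 107.31; u = 8.60/107.31 = 8.01%.
Change = 8.01% − 9.25% = −1.24 pp.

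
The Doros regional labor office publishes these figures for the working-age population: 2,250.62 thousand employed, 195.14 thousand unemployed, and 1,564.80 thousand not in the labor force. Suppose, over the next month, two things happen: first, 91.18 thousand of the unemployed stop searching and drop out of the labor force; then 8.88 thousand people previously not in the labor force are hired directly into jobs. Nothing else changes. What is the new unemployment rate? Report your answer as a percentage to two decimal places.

Initially, labor force = 2,250.62 + 195.14 = 2,445.76 thousand, so u = 195.14/2,445.76 = 7.98%.
After the first change, unemployed and labor force both fall by 91.18 → E = 2,250.62, U = 103.96, labor force = 2,354.58 thousand.
After the second change, employed and labor force both rise by 8.88; unemployed unchanged → E = 2,259.50, U = 103.96, labor force = 2,363.46 thousand.
New unemployment rate = 103.96 / 2,363.46 = 4.40%.

New unemployment rate ≈ 4.40%.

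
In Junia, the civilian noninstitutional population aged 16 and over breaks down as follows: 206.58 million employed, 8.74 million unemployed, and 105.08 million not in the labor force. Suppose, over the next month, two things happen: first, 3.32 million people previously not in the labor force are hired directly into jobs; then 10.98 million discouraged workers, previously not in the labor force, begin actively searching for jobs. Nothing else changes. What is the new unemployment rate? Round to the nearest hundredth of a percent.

Initially, labor force = 206.58 + 8.74 = 215.32 million, so u = 8.74/215.32 = 4.06%.
After the first change, employed and labor force both rise by 3.32; unemployed unchanged → E = 209.90, U = 8.74, labor force = 218.64 million.
After the second change, unemployed and labor force both rise by 10.98 → E = 209.90, U = 19.72, labor force = 229.62 million.
New unemployment rate = 19.72 / 229.62 = 8.59%.

New unemployment rate ≈ 8.59%.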